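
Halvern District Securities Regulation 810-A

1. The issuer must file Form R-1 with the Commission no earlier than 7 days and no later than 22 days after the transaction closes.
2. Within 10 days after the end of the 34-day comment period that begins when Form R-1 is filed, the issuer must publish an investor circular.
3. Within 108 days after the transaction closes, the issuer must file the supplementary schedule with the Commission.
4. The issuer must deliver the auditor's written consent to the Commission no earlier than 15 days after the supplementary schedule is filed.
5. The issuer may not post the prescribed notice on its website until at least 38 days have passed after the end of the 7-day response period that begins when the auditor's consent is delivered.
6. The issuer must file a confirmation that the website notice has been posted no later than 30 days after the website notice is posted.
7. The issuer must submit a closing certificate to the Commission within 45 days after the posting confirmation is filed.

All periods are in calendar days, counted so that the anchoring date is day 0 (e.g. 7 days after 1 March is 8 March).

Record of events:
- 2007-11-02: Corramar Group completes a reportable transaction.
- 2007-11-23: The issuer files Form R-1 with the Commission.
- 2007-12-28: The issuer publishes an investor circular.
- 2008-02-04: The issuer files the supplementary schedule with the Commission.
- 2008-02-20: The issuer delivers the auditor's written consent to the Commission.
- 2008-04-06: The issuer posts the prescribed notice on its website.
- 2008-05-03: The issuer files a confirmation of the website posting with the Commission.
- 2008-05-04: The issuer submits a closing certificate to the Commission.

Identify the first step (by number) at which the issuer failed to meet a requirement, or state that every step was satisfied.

Step 1: the window is 7–22 days after 2007-11-02 (when the transaction closes), so 2007-11-09 through 2007-11-24; 2007-11-23 falls inside that range.
Step 2: 10 days after 2007-12-27 (end of the 34-day comment period, which began when Form R-1 is filed on 2007-11-23) is 2008-01-06; done 2007-12-28 — timely.
Step 3: 108 days after 2007-11-02 (when the transaction closes) is 2008-02-18; done 2008-02-04 — timely.
Step 4: the earliest permitted date is 15 days after 2008-02-04 (when the supplementary schedule is filed), i.e. 2008-02-19; done 2008-02-20 — permitted.
Step 5: the earliest permitted date is 38 days after 2008-02-27 (end of the 7-day response period, which began when the auditor's consent is delivered on 2008-02-20), i.e. 2008-04-05; done 2008-04-06, after the minimum wait.
Step 6: 30 days after 2008-04-06 (when the website notice is posted) is 2008-05-06; done 2008-05-03 — timely.
Step 7: 45 days after 2008-05-03 (when the posting confirmation is filed) is 2008-06-17; done 2008-05-04 — timely.

None — every step was satisfied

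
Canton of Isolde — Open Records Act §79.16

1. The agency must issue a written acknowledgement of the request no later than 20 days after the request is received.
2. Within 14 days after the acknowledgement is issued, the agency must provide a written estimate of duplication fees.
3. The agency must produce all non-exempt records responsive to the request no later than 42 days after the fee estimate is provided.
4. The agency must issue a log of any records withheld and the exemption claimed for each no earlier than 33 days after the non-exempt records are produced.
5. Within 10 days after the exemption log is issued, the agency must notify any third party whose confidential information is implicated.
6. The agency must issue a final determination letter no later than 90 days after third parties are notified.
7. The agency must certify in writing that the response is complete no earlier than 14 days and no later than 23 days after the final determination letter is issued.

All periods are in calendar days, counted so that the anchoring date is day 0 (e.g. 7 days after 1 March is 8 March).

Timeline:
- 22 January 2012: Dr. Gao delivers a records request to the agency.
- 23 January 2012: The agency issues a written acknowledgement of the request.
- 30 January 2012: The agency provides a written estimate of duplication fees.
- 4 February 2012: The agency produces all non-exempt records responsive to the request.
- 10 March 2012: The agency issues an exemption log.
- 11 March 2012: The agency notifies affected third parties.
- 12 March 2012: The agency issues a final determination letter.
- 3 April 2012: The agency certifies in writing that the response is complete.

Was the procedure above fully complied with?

Step 1 — counting 20 days from 22 January 2012 (when the request is received) gives a deadline of 11 February 2012; 23 January 2012 is within that limit.
Step 2 — counting 14 days from 23 January 2012 (when the acknowledgement is issued) gives a deadline of 6 February 2012; completed 30 January 2012, before the deadline.
Step 3 — counting 42 days from 30 January 2012 (when the fee estimate is provided) gives a deadline of 12 March 2012; done 4 February 2012 — timely.
Step 4 — must wait 33 days from 4 February 2012 (when the non-exempt records are produced), so not before 8 March 2012; done 10 March 2012, after the minimum wait.
Step 5 — counting 10 days from 10 March 2012 (when the exemption log is issued) gives a deadline of 20 March 2012; completed 11 March 2012, before the deadline.
Step 6 — counting 90 days from 11 March 2012 (when third parties are notified) gives a deadline of 9 June 2012; done 12 March 2012 — timely.
Step 7 — 14 and 23 days from 12 March 2012 (when the final determination letter is issued) are 26 March 2012 and 4 April 2012 respectively; done 3 April 2012 — within the window.

Yes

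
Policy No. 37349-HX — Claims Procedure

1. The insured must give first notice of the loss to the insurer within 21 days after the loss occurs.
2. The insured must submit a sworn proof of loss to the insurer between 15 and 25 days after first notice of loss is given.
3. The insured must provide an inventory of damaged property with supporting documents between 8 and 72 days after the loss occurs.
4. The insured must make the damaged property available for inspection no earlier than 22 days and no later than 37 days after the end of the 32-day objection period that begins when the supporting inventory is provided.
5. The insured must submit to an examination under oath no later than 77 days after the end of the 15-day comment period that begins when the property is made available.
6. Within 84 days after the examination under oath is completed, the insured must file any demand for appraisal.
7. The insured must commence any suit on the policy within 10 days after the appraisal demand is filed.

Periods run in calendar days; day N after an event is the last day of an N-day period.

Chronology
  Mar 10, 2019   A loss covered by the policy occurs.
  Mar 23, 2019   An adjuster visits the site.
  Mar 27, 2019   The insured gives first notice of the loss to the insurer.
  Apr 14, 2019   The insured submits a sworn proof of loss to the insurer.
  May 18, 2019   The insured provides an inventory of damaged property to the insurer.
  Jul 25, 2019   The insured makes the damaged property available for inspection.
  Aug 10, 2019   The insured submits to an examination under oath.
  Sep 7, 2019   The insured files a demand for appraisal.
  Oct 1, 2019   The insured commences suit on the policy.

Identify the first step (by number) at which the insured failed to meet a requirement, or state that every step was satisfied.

Step 1: 21 days after Mar 10, 2019 (when the loss occurs) is Mar 31, 2019; completed Mar 27, 2019, before the deadline.
Step 2: the window is 15–25 days after Mar 27, 2019 (when first notice of loss is given), so Apr 11, 2019 through Apr 21, 2019; done Apr 14, 2019 — within the window.
Step 3: the window is 8–72 days after Mar 10, 2019 (when the loss occurs), so Mar 18, 2019 through May 21, 2019; done May 18, 2019, which is between those dates.
Step 4: the window is 22–37 days after Jun 19, 2019 (end of the 32-day objection period, which began when the supporting inventory is provided on May 18, 2019), so Jul 11, 2019 through Jul 26, 2019; Jul 25, 2019 falls inside that range.
Step 5: 77 days after Aug 9, 2019 (end of the 15-day comment period, which began when the property is made available on Jul 25, 2019) is Oct 25, 2019; completed Aug 10, 2019, before the deadline.
Step 6: 84 days after Aug 10, 2019 (when the examination under oath is completed) is Nov 2, 2019; completed Sep 7, 2019, before the deadline.
Step 7: 10 days after Sep 7, 2019 (when the appraisal demand is filed) is Sep 17, 2019; Oct 1, 2019 misses that deadline by 14 days.

Step 7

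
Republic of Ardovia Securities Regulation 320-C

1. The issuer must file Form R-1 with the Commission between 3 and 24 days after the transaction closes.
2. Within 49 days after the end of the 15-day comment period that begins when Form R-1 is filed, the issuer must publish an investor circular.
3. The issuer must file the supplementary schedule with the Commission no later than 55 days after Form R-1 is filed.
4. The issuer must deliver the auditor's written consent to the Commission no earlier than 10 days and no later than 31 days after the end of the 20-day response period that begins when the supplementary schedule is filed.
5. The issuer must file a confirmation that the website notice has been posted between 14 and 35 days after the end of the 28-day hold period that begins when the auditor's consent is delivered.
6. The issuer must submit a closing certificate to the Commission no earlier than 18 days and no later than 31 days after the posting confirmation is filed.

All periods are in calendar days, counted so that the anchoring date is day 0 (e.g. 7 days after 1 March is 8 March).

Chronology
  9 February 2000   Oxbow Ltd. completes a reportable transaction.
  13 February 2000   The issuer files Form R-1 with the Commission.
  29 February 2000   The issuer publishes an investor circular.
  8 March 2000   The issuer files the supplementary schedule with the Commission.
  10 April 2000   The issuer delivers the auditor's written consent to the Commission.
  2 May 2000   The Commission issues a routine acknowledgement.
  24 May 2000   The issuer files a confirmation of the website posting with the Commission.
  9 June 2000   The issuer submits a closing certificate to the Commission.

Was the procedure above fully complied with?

No

Step 1: the window is 3–24 days after 9 February 2000 (when the transaction closes), so 12 February 2000 through 4 March 2000; 13 February 2000 falls inside that range.
Step 2: 49 days after 28 February 2000 (end of the 15-day comment period, which began when Form R-1 is filed on 13 February 2000) is 17 April 2000; done 29 February 2000 — timely.
Step 3: 55 days after 13 February 2000 (when Form R-1 is filed) is 8 April 2000; completed 8 March 2000, before the deadline.
Step 4: the window is 10–31 days after 28 March 2000 (end of the 20-day response period, which began when the supplementary schedule is filed on 8 March 2000), so 7 April 2000 through 28 April 2000; done 10 April 2000, which is between those dates.
Step 5: the window is 14–35 days after 8 May 2000 (end of the 28-day hold period, which began when the auditor's consent is delivered on 10 April 2000), so 22 May 2000 through 12 June 2000; done 24 May 2000, which is between those dates.
Step 6: the window is 18–31 days after 24 May 2000 (when the posting confirmation is filed), so 11 June 2000 through 24 June 2000; 9 June 2000 is 2 days too early.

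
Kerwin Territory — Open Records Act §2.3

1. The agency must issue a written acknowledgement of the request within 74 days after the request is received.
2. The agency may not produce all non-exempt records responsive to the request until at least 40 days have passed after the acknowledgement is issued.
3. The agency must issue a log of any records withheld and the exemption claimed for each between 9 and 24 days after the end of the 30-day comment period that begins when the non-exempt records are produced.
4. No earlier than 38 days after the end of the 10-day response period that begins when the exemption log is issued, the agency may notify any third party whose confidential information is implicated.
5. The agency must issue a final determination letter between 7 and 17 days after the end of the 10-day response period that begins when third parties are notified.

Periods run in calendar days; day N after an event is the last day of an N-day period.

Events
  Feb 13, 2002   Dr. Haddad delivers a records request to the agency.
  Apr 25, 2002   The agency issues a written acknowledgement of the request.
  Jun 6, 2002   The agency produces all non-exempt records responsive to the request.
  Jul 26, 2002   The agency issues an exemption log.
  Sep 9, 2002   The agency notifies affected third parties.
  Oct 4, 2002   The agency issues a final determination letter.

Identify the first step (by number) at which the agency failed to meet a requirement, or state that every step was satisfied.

Step 4

Step 1: 74 days after Feb 13, 2002 (when the request is received) is Apr 28, 2002; completed Apr 25, 2002, before the deadline.
Step 2: the earliest permitted date is 40 days after Apr 25, 2002 (when the acknowledgement is issued), i.e. Jun 4, 2002; done Jun 6, 2002, after the minimum wait.
Step 3: the window is 9–24 days after Jul 6, 2002 (end of the 30-day comment period, which began when the non-exempt records are produced on Jun 6, 2002), so Jul 15, 2002 through Jul 30, 2002; done Jul 26, 2002 — within the window.
Step 4: the earliest permitted date is 38 days after Aug 5, 2002 (end of the 10-day response period, which began when the exemption log is issued on Jul 26, 2002), i.e. Sep 12, 2002; done Sep 9, 2002 — 3 days too early.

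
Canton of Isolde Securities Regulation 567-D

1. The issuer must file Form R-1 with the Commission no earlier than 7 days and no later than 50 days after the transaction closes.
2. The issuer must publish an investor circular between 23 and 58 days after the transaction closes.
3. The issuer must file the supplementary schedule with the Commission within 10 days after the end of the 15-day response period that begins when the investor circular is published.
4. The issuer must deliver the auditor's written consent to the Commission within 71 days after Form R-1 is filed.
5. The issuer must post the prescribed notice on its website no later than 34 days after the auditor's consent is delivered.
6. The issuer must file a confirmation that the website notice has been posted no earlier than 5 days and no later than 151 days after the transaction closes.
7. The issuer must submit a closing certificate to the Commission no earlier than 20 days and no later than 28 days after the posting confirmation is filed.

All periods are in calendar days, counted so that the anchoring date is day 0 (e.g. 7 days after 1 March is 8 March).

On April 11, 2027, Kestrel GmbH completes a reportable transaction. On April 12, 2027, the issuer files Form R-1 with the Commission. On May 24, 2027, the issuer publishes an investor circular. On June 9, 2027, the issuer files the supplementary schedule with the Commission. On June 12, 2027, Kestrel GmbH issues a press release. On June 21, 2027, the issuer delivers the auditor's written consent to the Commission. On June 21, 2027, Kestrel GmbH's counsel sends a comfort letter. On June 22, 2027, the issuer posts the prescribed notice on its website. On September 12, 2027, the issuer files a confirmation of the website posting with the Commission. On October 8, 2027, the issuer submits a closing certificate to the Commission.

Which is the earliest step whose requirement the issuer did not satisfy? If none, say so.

Step 1: the window is 7–50 days after April 11, 2027 (when the transaction closes), so April 18, 2027 through May 31, 2027; done April 12, 2027 — 6 days before the window opened.
No need to go further; step 1 was not satisfied.

Step 1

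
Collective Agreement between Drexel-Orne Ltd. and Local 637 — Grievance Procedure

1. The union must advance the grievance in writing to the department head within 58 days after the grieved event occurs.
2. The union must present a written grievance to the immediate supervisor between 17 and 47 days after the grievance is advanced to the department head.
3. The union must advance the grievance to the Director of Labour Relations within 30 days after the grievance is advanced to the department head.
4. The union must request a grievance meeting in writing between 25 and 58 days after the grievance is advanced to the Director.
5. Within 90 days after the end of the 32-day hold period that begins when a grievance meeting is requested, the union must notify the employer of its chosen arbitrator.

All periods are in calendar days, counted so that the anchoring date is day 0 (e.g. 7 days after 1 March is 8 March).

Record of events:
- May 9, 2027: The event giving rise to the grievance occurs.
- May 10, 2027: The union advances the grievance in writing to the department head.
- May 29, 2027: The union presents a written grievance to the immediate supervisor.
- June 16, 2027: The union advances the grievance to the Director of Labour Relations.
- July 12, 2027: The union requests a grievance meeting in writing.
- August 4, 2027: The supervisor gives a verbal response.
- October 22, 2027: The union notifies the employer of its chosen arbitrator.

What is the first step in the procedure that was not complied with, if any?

Step 3

(1) due by May 9, 2027 + 58 days = July 6, 2027; done May 10, 2027 — timely.
(2) the permitted window runs from May 10, 2027 + 17 = May 27, 2027 to May 10, 2027 + 47 = June 26, 2027; May 29, 2027 falls inside that range.
(3) due by May 10, 2027 + 30 days = June 9, 2027; June 16, 2027 misses that deadline by 7 days.
The procedure was therefore not followed at step 3.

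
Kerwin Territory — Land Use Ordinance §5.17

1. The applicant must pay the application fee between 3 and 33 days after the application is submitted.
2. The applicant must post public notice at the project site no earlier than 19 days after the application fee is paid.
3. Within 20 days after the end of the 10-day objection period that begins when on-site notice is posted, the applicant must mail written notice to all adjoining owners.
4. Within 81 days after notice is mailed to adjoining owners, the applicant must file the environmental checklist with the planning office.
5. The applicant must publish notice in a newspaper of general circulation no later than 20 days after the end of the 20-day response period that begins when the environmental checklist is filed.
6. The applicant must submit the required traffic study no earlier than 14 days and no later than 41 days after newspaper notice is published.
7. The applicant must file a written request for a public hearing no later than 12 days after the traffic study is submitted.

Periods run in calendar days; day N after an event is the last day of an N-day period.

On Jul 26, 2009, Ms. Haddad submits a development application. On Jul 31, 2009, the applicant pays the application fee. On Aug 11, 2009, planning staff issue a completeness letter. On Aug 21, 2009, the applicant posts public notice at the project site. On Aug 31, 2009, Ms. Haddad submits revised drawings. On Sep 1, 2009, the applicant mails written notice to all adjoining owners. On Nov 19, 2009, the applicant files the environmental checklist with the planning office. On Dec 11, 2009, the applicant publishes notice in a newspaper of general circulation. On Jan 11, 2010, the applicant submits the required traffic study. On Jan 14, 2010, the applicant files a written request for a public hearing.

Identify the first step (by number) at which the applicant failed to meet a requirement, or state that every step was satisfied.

None — every step was satisfied

(1) the permitted window runs from Jul 26, 2009 + 3 = Jul 29, 2009 to Jul 26, 2009 + 33 = Aug 28, 2009; Jul 31, 2009 falls inside that range.
(2) permitted from Jul 31, 2009 + 19 days = Aug 19, 2009 onward; Aug 21, 2009 is on or after that date.
(3) due by Aug 31, 2009 + 20 days = Sep 20, 2009; Sep 1, 2009 is within that limit.
(4) due by Sep 1, 2009 + 81 days = Nov 21, 2009; done Nov 19, 2009 — timely.
(5) due by Dec 9, 2009 + 20 days = Dec 29, 2009; Dec 11, 2009 is within that limit.
(6) the permitted window runs from Dec 11, 2009 + 14 = Dec 25, 2009 to Dec 11, 2009 + 41 = Jan 21, 2010; Jan 11, 2010 falls inside that range.
(7) due by Jan 11, 2010 + 12 days = Jan 23, 2010; done Jan 14, 2010 — timely.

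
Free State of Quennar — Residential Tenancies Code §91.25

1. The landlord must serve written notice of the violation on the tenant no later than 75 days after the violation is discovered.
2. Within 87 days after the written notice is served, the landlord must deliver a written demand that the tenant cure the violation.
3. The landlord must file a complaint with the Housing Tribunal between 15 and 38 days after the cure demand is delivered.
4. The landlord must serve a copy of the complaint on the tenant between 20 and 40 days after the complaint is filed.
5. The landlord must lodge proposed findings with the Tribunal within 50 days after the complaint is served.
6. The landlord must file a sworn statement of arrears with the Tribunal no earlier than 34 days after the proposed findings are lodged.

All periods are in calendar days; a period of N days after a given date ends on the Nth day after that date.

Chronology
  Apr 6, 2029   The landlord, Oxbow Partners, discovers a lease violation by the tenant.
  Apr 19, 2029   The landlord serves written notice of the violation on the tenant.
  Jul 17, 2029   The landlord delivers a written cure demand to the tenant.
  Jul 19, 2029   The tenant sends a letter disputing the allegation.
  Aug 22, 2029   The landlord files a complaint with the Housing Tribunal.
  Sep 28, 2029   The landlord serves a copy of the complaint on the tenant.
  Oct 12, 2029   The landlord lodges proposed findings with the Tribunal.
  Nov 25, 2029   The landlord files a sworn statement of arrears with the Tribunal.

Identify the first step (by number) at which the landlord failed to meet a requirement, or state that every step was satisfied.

Step 1: 75 days after Apr 6, 2029 (when the violation is discovered) is Jun 20, 2029; done Apr 19, 2029 — timely.
Step 2: 87 days after Apr 19, 2029 (when the written notice is served) is Jul 15, 2029; Jul 17, 2029 misses that deadline by 2 days.

Step 2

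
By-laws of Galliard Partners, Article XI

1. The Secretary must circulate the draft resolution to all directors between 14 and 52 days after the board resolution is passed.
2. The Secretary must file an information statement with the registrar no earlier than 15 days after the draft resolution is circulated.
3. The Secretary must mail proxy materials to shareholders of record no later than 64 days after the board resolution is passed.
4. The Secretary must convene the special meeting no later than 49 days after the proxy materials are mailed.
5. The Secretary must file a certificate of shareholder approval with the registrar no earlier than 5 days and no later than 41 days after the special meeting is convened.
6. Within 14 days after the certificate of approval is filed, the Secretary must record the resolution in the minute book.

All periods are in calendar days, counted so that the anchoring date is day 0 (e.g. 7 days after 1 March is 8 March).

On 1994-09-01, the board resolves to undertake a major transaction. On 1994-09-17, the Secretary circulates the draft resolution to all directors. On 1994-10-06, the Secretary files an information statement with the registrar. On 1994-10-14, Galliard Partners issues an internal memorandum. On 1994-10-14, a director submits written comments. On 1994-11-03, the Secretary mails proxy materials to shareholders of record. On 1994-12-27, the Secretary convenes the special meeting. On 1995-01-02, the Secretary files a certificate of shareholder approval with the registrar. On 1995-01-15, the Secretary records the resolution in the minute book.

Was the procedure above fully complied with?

No

(1) the permitted window runs from 1994-09-01 + 14 = 1994-09-15 to 1994-09-01 + 52 = 1994-10-23; done 1994-09-17 — within the window.
(2) permitted from 1994-09-17 + 15 days = 1994-10-02 onward; 1994-10-06 is on or after that date.
(3) due by 1994-09-01 + 64 days = 1994-11-04; done 1994-11-03 — timely.
(4) due by 1994-11-03 + 49 days = 1994-12-22; not done until 1994-12-27, 5 days after the deadline.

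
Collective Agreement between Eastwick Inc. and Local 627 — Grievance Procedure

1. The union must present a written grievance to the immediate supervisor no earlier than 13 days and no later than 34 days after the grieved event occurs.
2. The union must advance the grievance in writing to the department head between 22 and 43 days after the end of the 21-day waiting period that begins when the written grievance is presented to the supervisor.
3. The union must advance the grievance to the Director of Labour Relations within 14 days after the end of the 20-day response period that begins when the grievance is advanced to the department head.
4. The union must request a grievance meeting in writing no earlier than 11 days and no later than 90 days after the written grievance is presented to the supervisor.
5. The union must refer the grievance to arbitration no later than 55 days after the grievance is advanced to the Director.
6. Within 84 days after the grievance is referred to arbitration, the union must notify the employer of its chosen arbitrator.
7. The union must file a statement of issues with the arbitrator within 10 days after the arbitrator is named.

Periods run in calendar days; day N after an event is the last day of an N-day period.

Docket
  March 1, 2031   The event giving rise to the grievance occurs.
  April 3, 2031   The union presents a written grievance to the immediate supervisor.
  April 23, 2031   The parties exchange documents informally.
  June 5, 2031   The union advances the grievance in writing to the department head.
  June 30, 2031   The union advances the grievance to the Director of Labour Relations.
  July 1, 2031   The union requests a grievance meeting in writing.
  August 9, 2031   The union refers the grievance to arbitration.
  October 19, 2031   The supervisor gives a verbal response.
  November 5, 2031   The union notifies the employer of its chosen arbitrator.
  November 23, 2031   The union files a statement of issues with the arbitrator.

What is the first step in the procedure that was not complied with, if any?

Step 6

Step 1: the window is 13–34 days after March 1, 2031 (when the grieved event occurs), so March 14, 2031 through April 4, 2031; done April 3, 2031 — within the window.
Step 2: the window is 22–43 days after April 24, 2031 (end of the 21-day waiting period, which began when the written grievance is presented to the supervisor on April 3, 2031), so May 16, 2031 through June 6, 2031; done June 5, 2031 — within the window.
Step 3: 14 days after June 25, 2031 (end of the 20-day response period, which began when the grievance is advanced to the department head on June 5, 2031) is July 9, 2031; June 30, 2031 is within that limit.
Step 4: the window is 11–90 days after April 3, 2031 (when the written grievance is presented to the supervisor), so April 14, 2031 through July 2, 2031; done July 1, 2031 — within the window.
Step 5: 55 days after June 30, 2031 (when the grievance is advanced to the Director) is August 24, 2031; done August 9, 2031 — timely.
Step 6: 84 days after August 9, 2031 (when the grievance is referred to arbitration) is November 1, 2031; November 5, 2031 misses that deadline by 4 days.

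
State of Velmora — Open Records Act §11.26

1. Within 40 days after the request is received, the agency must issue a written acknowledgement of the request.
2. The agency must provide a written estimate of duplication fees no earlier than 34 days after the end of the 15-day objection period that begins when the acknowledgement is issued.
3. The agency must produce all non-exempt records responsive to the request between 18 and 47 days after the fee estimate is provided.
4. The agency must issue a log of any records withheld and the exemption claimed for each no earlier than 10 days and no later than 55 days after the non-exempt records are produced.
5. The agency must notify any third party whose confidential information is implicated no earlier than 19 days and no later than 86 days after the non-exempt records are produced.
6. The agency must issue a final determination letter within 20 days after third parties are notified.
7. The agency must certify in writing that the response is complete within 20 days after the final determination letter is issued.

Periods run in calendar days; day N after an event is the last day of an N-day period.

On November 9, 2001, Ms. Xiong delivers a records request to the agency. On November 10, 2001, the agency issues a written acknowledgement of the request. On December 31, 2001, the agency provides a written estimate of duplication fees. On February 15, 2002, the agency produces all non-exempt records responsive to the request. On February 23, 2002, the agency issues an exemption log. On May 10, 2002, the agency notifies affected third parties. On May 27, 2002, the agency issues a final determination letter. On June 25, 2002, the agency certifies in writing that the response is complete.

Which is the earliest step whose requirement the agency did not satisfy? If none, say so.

Step 4

Step 1 — counting 40 days from November 9, 2001 (when the request is received) gives a deadline of December 19, 2001; November 10, 2001 is within that limit.
Step 2 — must wait 34 days from November 25, 2001 (end of the 15-day objection period, which began when the acknowledgement is issued on November 10, 2001), so not before December 29, 2001; December 31, 2001 is on or after that date.
Step 3 — 18 and 47 days from December 31, 2001 (when the fee estimate is provided) are January 18, 2002 and February 16, 2002 respectively; February 15, 2002 falls inside that range.
Step 4 — 10 and 55 days from February 15, 2002 (when the non-exempt records are produced) are February 25, 2002 and April 11, 2002 respectively; done February 23, 2002 — 2 days before the window opened.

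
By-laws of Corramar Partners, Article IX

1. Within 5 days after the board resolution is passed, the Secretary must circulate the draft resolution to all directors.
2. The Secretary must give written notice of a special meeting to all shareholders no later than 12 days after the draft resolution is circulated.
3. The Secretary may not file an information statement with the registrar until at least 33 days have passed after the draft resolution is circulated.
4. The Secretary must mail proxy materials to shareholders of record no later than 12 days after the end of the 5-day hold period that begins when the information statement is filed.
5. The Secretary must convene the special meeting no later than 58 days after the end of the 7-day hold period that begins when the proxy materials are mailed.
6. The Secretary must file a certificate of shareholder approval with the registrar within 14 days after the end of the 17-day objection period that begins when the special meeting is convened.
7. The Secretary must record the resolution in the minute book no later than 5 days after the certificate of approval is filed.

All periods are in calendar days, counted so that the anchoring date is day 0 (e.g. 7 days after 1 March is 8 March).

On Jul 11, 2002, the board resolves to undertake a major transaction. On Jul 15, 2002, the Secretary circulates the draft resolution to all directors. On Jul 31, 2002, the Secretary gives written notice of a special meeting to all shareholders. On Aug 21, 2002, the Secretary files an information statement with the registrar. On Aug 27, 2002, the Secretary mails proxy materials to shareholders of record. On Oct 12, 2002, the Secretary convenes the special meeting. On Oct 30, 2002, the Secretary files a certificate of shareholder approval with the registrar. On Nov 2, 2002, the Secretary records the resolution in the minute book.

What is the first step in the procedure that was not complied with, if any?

Step 2

Step 1 — counting 5 days from Jul 11, 2002 (when the board resolution is passed) gives a deadline of Jul 16, 2002; done Jul 15, 2002 — timely.
Step 2 — counting 12 days from Jul 15, 2002 (when the draft resolution is circulated) gives a deadline of Jul 27, 2002; done Jul 31, 2002 — 4 days late.
The analysis stops there.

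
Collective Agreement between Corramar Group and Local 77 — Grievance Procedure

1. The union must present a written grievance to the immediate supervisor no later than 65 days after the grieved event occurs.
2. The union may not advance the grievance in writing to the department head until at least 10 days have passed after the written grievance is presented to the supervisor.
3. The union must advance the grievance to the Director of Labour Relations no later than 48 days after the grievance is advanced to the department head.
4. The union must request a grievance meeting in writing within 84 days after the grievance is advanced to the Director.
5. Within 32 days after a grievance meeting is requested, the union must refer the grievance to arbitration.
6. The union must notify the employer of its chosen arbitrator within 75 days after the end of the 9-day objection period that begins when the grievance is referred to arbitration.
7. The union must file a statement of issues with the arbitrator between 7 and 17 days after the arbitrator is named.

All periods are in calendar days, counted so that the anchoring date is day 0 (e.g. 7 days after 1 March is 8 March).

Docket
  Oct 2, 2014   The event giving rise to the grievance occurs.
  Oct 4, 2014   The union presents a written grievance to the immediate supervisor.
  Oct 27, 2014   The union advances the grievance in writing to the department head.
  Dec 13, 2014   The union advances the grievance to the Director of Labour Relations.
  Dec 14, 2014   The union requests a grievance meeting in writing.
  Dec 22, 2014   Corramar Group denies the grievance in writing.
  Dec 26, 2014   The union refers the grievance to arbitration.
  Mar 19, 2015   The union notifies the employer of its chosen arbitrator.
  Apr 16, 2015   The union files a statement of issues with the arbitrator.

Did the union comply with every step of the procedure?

(1) due by Oct 2, 2014 + 65 days = Dec 6, 2014; completed Oct 4, 2014, before the deadline.
(2) permitted from Oct 4, 2014 + 10 days = Oct 14, 2014 onward; Oct 27, 2014 is on or after that date.
(3) due by Oct 27, 2014 + 48 days = Dec 14, 2014; completed Dec 13, 2014, before the deadline.
(4) due by Dec 13, 2014 + 84 days = Mar 7, 2015; done Dec 14, 2014 — timely.
(5) due by Dec 14, 2014 + 32 days = Jan 15, 2015; completed Dec 26, 2014, before the deadline.
(6) due by Jan 4, 2015 + 75 days = Mar 20, 2015; completed Mar 19, 2015, before the deadline.
(7) the permitted window runs from Mar 19, 2015 + 7 = Mar 26, 2015 to Mar 19, 2015 + 17 = Apr 5, 2015; Apr 16, 2015 is 11 days past the end of the window.
The procedure was therefore not followed at step 7.

No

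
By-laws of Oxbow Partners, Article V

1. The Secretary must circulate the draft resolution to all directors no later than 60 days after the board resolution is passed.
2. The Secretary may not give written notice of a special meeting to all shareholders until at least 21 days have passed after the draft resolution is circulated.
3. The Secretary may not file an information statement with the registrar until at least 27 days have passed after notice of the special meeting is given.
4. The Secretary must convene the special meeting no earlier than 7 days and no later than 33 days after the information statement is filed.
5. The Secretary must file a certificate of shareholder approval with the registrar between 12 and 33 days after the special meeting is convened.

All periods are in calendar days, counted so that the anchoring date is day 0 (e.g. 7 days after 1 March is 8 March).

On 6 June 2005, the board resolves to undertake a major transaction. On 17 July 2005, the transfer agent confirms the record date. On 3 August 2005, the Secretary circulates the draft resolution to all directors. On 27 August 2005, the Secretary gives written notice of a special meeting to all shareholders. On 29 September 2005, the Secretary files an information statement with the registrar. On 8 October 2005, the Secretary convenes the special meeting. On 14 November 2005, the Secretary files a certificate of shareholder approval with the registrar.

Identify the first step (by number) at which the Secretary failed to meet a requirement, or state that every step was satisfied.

Step 1 — counting 60 days from 6 June 2005 (when the board resolution is passed) gives a deadline of 5 August 2005; done 3 August 2005 — timely.
Step 2 — must wait 21 days from 3 August 2005 (when the draft resolution is circulated), so not before 24 August 2005; done 27 August 2005, after the minimum wait.
Step 3 — must wait 27 days from 27 August 2005 (when notice of the special meeting is given), so not before 23 September 2005; done 29 September 2005 — permitted.
Step 4 — 7 and 33 days from 29 September 2005 (when the information statement is filed) are 6 October 2005 and 1 November 2005 respectively; done 8 October 2005, which is between those dates.
Step 5 — 12 and 33 days from 8 October 2005 (when the special meeting is convened) are 20 October 2005 and 10 November 2005 respectively; done 14 November 2005 — 4 days after the window closed.
Later steps need not be reached.

Step 5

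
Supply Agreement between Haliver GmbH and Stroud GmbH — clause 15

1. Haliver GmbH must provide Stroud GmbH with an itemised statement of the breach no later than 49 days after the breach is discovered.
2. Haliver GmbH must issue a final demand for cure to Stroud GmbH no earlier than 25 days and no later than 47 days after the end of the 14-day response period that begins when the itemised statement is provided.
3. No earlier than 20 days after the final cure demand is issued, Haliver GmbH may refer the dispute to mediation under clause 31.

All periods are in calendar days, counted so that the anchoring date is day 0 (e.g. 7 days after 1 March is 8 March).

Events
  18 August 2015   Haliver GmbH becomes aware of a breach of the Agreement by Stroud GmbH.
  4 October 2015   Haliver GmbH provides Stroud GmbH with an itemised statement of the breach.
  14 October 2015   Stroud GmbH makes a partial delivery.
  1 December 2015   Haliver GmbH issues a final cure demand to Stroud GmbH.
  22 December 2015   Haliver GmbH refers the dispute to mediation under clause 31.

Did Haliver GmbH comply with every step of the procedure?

(1) due by 18 August 2015 + 49 days = 6 October 2015; done 4 October 2015 — timely.
(2) the permitted window runs from 18 October 2015 + 25 = 12 November 2015 to 18 October 2015 + 47 = 4 December 2015; done 1 December 2015, which is between those dates.
(3) permitted from 1 December 2015 + 20 days = 21 December 2015 onward; 22 December 2015 is on or after that date.

Yes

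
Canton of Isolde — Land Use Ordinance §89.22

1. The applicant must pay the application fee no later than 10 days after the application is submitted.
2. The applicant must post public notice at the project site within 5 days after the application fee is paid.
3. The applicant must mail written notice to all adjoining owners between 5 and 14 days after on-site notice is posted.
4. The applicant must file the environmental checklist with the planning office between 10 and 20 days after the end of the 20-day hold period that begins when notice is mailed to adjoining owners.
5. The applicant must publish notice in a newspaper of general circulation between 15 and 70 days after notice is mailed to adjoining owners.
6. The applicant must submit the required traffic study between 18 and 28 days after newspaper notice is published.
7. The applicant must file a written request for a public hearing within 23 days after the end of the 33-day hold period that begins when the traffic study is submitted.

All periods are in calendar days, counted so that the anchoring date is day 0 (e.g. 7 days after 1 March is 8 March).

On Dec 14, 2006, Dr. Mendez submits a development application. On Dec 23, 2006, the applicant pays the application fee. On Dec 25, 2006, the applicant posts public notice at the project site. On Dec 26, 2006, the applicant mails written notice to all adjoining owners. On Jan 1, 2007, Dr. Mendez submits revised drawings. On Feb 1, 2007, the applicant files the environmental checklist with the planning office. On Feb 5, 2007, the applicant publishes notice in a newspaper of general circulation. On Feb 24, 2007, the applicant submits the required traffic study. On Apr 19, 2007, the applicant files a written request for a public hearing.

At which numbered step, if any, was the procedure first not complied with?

Step 3

(1) due by Dec 14, 2006 + 10 days = Dec 24, 2006; Dec 23, 2006 is within that limit.
(2) due by Dec 23, 2006 + 5 days = Dec 28, 2006; completed Dec 25, 2006, before the deadline.
(3) the permitted window runs from Dec 25, 2006 + 5 = Dec 30, 2006 to Dec 25, 2006 + 14 = Jan 8, 2007; Dec 26, 2006 is 4 days too early.
Later steps need not be reached.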